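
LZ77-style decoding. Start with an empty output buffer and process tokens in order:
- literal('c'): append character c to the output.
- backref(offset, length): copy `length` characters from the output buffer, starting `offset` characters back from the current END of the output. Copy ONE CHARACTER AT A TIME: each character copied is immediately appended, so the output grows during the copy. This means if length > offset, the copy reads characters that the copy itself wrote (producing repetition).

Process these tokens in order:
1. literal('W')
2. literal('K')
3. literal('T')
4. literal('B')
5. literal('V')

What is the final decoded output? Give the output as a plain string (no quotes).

Token 1: literal('W'). Output: "W"
Token 2: literal('K'). Output: "WK"
Token 3: literal('T'). Output: "WKT"
Token 4: literal('B'). Output: "WKTB"
Token 5: literal('V'). Output: "WKTBV"

Answer: WKTBV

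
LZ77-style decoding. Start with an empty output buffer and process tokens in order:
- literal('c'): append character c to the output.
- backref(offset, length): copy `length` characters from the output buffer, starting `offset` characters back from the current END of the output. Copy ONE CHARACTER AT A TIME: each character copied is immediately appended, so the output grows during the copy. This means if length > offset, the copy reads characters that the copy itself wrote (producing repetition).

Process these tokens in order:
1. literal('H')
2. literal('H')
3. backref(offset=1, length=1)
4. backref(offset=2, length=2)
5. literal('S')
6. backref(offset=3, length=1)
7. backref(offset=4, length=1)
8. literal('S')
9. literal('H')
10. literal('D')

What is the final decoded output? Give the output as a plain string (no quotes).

Answer: HHHHHSHHSHD

Derivation:
Token 1: literal('H'). Output: "H"
Token 2: literal('H'). Output: "HH"
Token 3: backref(off=1, len=1). Copied 'H' from pos 1. Output: "HHH"
Token 4: backref(off=2, len=2). Copied 'HH' from pos 1. Output: "HHHHH"
Token 5: literal('S'). Output: "HHHHHS"
Token 6: backref(off=3, len=1). Copied 'H' from pos 3. Output: "HHHHHSH"
Token 7: backref(off=4, len=1). Copied 'H' from pos 3. Output: "HHHHHSHH"
Token 8: literal('S'). Output: "HHHHHSHHS"
Token 9: literal('H'). Output: "HHHHHSHHSH"
Token 10: literal('D'). Output: "HHHHHSHHSHD"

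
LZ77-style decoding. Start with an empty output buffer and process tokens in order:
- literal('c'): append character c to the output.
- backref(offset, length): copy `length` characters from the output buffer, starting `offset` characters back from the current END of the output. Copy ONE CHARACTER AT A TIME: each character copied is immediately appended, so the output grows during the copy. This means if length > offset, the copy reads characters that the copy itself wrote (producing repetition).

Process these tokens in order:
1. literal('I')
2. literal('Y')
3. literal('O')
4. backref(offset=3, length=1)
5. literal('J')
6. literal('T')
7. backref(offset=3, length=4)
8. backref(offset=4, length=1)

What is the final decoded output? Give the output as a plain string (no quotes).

Token 1: literal('I'). Output: "I"
Token 2: literal('Y'). Output: "IY"
Token 3: literal('O'). Output: "IYO"
Token 4: backref(off=3, len=1). Copied 'I' from pos 0. Output: "IYOI"
Token 5: literal('J'). Output: "IYOIJ"
Token 6: literal('T'). Output: "IYOIJT"
Token 7: backref(off=3, len=4) (overlapping!). Copied 'IJTI' from pos 3. Output: "IYOIJTIJTI"
Token 8: backref(off=4, len=1). Copied 'I' from pos 6. Output: "IYOIJTIJTII"

Answer: IYOIJTIJTII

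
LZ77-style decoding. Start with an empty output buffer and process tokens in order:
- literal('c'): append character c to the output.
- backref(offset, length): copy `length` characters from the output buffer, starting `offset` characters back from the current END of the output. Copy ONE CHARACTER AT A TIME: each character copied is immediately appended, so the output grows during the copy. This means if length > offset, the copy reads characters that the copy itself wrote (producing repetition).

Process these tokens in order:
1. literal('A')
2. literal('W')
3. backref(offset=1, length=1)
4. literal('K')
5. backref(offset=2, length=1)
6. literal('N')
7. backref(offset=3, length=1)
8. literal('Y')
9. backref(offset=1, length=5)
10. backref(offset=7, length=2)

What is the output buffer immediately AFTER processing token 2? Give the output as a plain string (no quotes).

Answer: AW

Derivation:
Token 1: literal('A'). Output: "A"
Token 2: literal('W'). Output: "AW"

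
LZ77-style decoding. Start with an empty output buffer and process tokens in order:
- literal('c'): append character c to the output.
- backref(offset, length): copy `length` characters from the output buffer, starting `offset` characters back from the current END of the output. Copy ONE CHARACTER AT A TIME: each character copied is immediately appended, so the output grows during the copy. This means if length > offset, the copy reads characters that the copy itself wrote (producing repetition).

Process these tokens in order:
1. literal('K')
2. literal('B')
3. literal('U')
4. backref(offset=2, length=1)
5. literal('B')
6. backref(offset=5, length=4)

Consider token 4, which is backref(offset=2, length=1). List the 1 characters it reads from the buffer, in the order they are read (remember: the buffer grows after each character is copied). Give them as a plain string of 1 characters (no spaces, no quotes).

Token 1: literal('K'). Output: "K"
Token 2: literal('B'). Output: "KB"
Token 3: literal('U'). Output: "KBU"
Token 4: backref(off=2, len=1). Buffer before: "KBU" (len 3)
  byte 1: read out[1]='B', append. Buffer now: "KBUB"

Answer: B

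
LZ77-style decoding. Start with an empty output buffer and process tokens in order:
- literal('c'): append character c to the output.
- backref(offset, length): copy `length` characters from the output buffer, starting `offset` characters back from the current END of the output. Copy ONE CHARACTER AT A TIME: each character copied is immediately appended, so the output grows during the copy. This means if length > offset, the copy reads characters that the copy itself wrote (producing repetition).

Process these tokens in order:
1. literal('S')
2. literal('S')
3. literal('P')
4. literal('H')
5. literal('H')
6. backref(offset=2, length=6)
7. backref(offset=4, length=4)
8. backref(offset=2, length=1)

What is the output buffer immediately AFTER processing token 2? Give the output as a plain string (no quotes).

Token 1: literal('S'). Output: "S"
Token 2: literal('S'). Output: "SS"

Answer: SS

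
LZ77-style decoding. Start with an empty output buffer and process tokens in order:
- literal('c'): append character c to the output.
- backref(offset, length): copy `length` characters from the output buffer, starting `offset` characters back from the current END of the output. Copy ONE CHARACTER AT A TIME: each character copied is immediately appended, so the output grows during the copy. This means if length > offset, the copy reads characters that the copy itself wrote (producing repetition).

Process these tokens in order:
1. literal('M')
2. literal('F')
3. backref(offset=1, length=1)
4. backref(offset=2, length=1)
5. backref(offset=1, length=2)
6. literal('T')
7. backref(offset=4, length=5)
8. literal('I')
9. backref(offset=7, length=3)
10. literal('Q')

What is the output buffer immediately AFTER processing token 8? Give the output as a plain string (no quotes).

Answer: MFFFFFTFFFTFI

Derivation:
Token 1: literal('M'). Output: "M"
Token 2: literal('F'). Output: "MF"
Token 3: backref(off=1, len=1). Copied 'F' from pos 1. Output: "MFF"
Token 4: backref(off=2, len=1). Copied 'F' from pos 1. Output: "MFFF"
Token 5: backref(off=1, len=2) (overlapping!). Copied 'FF' from pos 3. Output: "MFFFFF"
Token 6: literal('T'). Output: "MFFFFFT"
Token 7: backref(off=4, len=5) (overlapping!). Copied 'FFFTF' from pos 3. Output: "MFFFFFTFFFTF"
Token 8: literal('I'). Output: "MFFFFFTFFFTFI"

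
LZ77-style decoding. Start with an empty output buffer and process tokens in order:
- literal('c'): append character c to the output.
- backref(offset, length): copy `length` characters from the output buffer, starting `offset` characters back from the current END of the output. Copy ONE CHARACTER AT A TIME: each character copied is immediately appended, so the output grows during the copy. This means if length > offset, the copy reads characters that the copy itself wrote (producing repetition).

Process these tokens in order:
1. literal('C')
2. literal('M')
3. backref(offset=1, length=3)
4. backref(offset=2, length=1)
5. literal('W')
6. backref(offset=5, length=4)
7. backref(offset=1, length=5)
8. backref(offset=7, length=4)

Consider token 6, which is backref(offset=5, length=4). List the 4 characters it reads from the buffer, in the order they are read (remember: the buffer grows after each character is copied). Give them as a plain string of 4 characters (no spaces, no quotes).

Answer: MMMM

Derivation:
Token 1: literal('C'). Output: "C"
Token 2: literal('M'). Output: "CM"
Token 3: backref(off=1, len=3) (overlapping!). Copied 'MMM' from pos 1. Output: "CMMMM"
Token 4: backref(off=2, len=1). Copied 'M' from pos 3. Output: "CMMMMM"
Token 5: literal('W'). Output: "CMMMMMW"
Token 6: backref(off=5, len=4). Buffer before: "CMMMMMW" (len 7)
  byte 1: read out[2]='M', append. Buffer now: "CMMMMMWM"
  byte 2: read out[3]='M', append. Buffer now: "CMMMMMWMM"
  byte 3: read out[4]='M', append. Buffer now: "CMMMMMWMMM"
  byte 4: read out[5]='M', append. Buffer now: "CMMMMMWMMMM"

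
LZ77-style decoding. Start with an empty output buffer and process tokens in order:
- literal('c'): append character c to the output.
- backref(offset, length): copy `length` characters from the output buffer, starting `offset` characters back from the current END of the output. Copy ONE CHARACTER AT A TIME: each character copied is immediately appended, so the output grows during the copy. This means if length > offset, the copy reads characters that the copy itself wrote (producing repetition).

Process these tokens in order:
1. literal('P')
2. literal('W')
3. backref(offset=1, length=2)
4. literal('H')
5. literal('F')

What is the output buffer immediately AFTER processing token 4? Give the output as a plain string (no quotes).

Answer: PWWWH

Derivation:
Token 1: literal('P'). Output: "P"
Token 2: literal('W'). Output: "PW"
Token 3: backref(off=1, len=2) (overlapping!). Copied 'WW' from pos 1. Output: "PWWW"
Token 4: literal('H'). Output: "PWWWH"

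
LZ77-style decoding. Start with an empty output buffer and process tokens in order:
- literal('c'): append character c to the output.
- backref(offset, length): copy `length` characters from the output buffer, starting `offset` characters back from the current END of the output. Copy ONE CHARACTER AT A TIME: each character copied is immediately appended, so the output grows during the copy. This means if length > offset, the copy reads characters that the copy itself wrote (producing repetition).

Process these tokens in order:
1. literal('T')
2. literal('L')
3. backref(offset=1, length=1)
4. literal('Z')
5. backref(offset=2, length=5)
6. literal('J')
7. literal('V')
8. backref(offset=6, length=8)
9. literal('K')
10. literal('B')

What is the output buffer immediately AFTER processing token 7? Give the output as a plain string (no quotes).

Answer: TLLZLZLZLJV

Derivation:
Token 1: literal('T'). Output: "T"
Token 2: literal('L'). Output: "TL"
Token 3: backref(off=1, len=1). Copied 'L' from pos 1. Output: "TLL"
Token 4: literal('Z'). Output: "TLLZ"
Token 5: backref(off=2, len=5) (overlapping!). Copied 'LZLZL' from pos 2. Output: "TLLZLZLZL"
Token 6: literal('J'). Output: "TLLZLZLZLJ"
Token 7: literal('V'). Output: "TLLZLZLZLJV"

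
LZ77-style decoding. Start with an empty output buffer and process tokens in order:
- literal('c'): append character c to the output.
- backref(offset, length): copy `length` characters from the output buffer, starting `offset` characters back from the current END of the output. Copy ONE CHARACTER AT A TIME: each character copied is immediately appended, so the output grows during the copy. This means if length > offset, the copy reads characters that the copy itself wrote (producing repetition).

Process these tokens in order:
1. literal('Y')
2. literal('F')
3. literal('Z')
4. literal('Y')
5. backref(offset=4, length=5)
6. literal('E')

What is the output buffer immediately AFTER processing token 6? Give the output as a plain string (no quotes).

Answer: YFZYYFZYYE

Derivation:
Token 1: literal('Y'). Output: "Y"
Token 2: literal('F'). Output: "YF"
Token 3: literal('Z'). Output: "YFZ"
Token 4: literal('Y'). Output: "YFZY"
Token 5: backref(off=4, len=5) (overlapping!). Copied 'YFZYY' from pos 0. Output: "YFZYYFZYY"
Token 6: literal('E'). Output: "YFZYYFZYYE"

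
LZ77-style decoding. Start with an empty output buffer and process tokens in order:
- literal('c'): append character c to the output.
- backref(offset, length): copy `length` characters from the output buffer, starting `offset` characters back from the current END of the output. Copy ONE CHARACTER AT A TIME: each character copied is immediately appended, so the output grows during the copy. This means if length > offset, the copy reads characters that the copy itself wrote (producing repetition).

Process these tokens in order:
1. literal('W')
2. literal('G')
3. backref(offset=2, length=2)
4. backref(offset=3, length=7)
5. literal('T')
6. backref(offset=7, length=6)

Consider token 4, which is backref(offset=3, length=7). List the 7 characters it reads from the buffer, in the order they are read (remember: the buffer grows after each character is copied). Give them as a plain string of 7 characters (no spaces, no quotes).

Token 1: literal('W'). Output: "W"
Token 2: literal('G'). Output: "WG"
Token 3: backref(off=2, len=2). Copied 'WG' from pos 0. Output: "WGWG"
Token 4: backref(off=3, len=7). Buffer before: "WGWG" (len 4)
  byte 1: read out[1]='G', append. Buffer now: "WGWGG"
  byte 2: read out[2]='W', append. Buffer now: "WGWGGW"
  byte 3: read out[3]='G', append. Buffer now: "WGWGGWG"
  byte 4: read out[4]='G', append. Buffer now: "WGWGGWGG"
  byte 5: read out[5]='W', append. Buffer now: "WGWGGWGGW"
  byte 6: read out[6]='G', append. Buffer now: "WGWGGWGGWG"
  byte 7: read out[7]='G', append. Buffer now: "WGWGGWGGWGG"

Answer: GWGGWGG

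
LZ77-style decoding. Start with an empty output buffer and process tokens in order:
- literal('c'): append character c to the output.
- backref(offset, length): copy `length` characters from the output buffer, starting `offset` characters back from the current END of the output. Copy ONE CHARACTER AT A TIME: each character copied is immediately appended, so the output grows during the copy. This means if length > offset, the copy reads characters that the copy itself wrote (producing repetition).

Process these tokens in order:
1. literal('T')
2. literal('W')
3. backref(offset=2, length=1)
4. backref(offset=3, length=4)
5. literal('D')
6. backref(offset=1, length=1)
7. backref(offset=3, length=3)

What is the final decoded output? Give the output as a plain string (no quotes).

Answer: TWTTWTTDDTDD

Derivation:
Token 1: literal('T'). Output: "T"
Token 2: literal('W'). Output: "TW"
Token 3: backref(off=2, len=1). Copied 'T' from pos 0. Output: "TWT"
Token 4: backref(off=3, len=4) (overlapping!). Copied 'TWTT' from pos 0. Output: "TWTTWTT"
Token 5: literal('D'). Output: "TWTTWTTD"
Token 6: backref(off=1, len=1). Copied 'D' from pos 7. Output: "TWTTWTTDD"
Token 7: backref(off=3, len=3). Copied 'TDD' from pos 6. Output: "TWTTWTTDDTDD"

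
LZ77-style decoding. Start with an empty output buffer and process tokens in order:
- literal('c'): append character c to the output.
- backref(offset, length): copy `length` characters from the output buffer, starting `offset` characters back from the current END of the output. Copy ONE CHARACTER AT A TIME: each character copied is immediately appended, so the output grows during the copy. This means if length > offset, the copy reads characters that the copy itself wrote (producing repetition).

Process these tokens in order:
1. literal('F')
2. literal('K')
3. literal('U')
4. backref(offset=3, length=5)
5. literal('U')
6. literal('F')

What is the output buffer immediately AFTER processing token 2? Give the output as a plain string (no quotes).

Token 1: literal('F'). Output: "F"
Token 2: literal('K'). Output: "FK"

Answer: FK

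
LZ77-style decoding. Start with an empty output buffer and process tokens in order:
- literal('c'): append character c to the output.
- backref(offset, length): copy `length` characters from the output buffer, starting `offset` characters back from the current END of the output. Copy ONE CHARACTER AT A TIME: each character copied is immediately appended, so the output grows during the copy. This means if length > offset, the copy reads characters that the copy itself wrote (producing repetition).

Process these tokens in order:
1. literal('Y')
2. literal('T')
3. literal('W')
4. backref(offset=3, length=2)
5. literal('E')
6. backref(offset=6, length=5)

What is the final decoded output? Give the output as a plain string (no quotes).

Token 1: literal('Y'). Output: "Y"
Token 2: literal('T'). Output: "YT"
Token 3: literal('W'). Output: "YTW"
Token 4: backref(off=3, len=2). Copied 'YT' from pos 0. Output: "YTWYT"
Token 5: literal('E'). Output: "YTWYTE"
Token 6: backref(off=6, len=5). Copied 'YTWYT' from pos 0. Output: "YTWYTEYTWYT"

Answer: YTWYTEYTWYT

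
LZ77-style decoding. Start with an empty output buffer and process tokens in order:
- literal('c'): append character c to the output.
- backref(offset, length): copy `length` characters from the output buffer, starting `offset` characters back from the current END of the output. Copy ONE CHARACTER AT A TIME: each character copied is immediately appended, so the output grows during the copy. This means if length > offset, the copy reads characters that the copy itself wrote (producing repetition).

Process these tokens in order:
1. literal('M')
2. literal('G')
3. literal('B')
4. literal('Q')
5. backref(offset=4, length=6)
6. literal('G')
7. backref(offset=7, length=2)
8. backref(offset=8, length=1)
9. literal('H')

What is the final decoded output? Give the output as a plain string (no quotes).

Answer: MGBQMGBQMGGMGGH

Derivation:
Token 1: literal('M'). Output: "M"
Token 2: literal('G'). Output: "MG"
Token 3: literal('B'). Output: "MGB"
Token 4: literal('Q'). Output: "MGBQ"
Token 5: backref(off=4, len=6) (overlapping!). Copied 'MGBQMG' from pos 0. Output: "MGBQMGBQMG"
Token 6: literal('G'). Output: "MGBQMGBQMGG"
Token 7: backref(off=7, len=2). Copied 'MG' from pos 4. Output: "MGBQMGBQMGGMG"
Token 8: backref(off=8, len=1). Copied 'G' from pos 5. Output: "MGBQMGBQMGGMGG"
Token 9: literal('H'). Output: "MGBQMGBQMGGMGGH"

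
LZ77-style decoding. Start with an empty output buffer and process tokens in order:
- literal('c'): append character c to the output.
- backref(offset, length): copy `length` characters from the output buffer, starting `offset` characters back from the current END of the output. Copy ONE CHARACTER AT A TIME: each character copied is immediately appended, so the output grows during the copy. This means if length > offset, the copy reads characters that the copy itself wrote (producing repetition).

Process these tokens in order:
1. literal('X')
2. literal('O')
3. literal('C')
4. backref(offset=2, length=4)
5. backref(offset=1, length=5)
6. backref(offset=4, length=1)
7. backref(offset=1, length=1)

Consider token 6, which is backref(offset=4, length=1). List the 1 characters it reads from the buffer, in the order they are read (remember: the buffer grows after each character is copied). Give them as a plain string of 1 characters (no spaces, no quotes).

Token 1: literal('X'). Output: "X"
Token 2: literal('O'). Output: "XO"
Token 3: literal('C'). Output: "XOC"
Token 4: backref(off=2, len=4) (overlapping!). Copied 'OCOC' from pos 1. Output: "XOCOCOC"
Token 5: backref(off=1, len=5) (overlapping!). Copied 'CCCCC' from pos 6. Output: "XOCOCOCCCCCC"
Token 6: backref(off=4, len=1). Buffer before: "XOCOCOCCCCCC" (len 12)
  byte 1: read out[8]='C', append. Buffer now: "XOCOCOCCCCCCC"

Answer: C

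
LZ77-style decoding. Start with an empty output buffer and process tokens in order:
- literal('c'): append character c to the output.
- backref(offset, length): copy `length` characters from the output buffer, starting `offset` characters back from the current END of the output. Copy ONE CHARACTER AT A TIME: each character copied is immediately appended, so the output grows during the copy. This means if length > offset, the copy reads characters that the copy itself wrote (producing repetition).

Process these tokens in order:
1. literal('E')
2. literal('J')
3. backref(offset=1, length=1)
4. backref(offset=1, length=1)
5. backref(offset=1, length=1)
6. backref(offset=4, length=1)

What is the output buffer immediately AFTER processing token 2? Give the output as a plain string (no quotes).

Token 1: literal('E'). Output: "E"
Token 2: literal('J'). Output: "EJ"

Answer: EJ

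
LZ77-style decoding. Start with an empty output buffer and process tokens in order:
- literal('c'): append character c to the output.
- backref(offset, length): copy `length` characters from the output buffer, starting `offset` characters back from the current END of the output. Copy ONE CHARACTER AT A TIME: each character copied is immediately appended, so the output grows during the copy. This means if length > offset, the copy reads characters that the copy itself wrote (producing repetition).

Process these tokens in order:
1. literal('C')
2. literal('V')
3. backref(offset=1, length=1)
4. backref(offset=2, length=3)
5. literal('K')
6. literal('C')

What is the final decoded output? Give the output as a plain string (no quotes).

Token 1: literal('C'). Output: "C"
Token 2: literal('V'). Output: "CV"
Token 3: backref(off=1, len=1). Copied 'V' from pos 1. Output: "CVV"
Token 4: backref(off=2, len=3) (overlapping!). Copied 'VVV' from pos 1. Output: "CVVVVV"
Token 5: literal('K'). Output: "CVVVVVK"
Token 6: literal('C'). Output: "CVVVVVKC"

Answer: CVVVVVKC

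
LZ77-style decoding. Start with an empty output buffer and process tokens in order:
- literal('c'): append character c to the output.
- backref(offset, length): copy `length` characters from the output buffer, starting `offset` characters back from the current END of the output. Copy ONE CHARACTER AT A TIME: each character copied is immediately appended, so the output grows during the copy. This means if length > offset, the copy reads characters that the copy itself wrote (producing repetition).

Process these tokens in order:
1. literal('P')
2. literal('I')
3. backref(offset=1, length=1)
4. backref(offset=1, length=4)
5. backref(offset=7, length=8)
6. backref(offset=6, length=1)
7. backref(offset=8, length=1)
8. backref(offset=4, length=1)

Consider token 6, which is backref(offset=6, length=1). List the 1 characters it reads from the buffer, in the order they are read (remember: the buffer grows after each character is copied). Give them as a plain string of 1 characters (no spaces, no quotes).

Answer: I

Derivation:
Token 1: literal('P'). Output: "P"
Token 2: literal('I'). Output: "PI"
Token 3: backref(off=1, len=1). Copied 'I' from pos 1. Output: "PII"
Token 4: backref(off=1, len=4) (overlapping!). Copied 'IIII' from pos 2. Output: "PIIIIII"
Token 5: backref(off=7, len=8) (overlapping!). Copied 'PIIIIIIP' from pos 0. Output: "PIIIIIIPIIIIIIP"
Token 6: backref(off=6, len=1). Buffer before: "PIIIIIIPIIIIIIP" (len 15)
  byte 1: read out[9]='I', append. Buffer now: "PIIIIIIPIIIIIIPI"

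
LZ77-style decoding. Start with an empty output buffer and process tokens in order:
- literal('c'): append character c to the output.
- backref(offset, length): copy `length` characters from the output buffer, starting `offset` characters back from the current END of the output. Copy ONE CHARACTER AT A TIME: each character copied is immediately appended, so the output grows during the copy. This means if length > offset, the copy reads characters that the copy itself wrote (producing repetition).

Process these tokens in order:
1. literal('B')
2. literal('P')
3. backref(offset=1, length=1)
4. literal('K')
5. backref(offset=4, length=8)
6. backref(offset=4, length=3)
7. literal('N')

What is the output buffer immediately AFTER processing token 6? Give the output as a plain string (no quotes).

Answer: BPPKBPPKBPPKBPP

Derivation:
Token 1: literal('B'). Output: "B"
Token 2: literal('P'). Output: "BP"
Token 3: backref(off=1, len=1). Copied 'P' from pos 1. Output: "BPP"
Token 4: literal('K'). Output: "BPPK"
Token 5: backref(off=4, len=8) (overlapping!). Copied 'BPPKBPPK' from pos 0. Output: "BPPKBPPKBPPK"
Token 6: backref(off=4, len=3). Copied 'BPP' from pos 8. Output: "BPPKBPPKBPPKBPP"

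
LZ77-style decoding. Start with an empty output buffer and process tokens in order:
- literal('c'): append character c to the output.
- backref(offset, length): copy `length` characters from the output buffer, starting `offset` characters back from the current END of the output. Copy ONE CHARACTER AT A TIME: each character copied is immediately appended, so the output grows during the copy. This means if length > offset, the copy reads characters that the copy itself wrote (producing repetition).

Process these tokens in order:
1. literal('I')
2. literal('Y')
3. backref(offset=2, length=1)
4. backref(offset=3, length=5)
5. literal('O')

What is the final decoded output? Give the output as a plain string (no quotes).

Token 1: literal('I'). Output: "I"
Token 2: literal('Y'). Output: "IY"
Token 3: backref(off=2, len=1). Copied 'I' from pos 0. Output: "IYI"
Token 4: backref(off=3, len=5) (overlapping!). Copied 'IYIIY' from pos 0. Output: "IYIIYIIY"
Token 5: literal('O'). Output: "IYIIYIIYO"

Answer: IYIIYIIYO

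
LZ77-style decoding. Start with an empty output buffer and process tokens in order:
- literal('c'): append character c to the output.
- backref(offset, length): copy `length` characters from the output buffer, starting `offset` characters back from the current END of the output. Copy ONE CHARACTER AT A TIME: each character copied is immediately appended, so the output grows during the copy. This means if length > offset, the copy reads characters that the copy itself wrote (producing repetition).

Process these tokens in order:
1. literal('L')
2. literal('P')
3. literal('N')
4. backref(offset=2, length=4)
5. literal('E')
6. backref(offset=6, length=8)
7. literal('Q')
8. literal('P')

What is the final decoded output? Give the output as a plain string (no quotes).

Answer: LPNPNPNENPNPNENPQP

Derivation:
Token 1: literal('L'). Output: "L"
Token 2: literal('P'). Output: "LP"
Token 3: literal('N'). Output: "LPN"
Token 4: backref(off=2, len=4) (overlapping!). Copied 'PNPN' from pos 1. Output: "LPNPNPN"
Token 5: literal('E'). Output: "LPNPNPNE"
Token 6: backref(off=6, len=8) (overlapping!). Copied 'NPNPNENP' from pos 2. Output: "LPNPNPNENPNPNENP"
Token 7: literal('Q'). Output: "LPNPNPNENPNPNENPQ"
Token 8: literal('P'). Output: "LPNPNPNENPNPNENPQP"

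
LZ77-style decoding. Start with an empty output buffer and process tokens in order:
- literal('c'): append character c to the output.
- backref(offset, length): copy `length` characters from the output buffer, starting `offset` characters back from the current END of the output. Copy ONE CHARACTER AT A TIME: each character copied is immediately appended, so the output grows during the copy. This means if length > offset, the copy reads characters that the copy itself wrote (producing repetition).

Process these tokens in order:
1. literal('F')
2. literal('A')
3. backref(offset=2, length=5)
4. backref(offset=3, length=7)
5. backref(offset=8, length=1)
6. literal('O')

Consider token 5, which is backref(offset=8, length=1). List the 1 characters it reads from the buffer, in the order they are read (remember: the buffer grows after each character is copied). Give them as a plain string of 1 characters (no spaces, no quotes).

Answer: F

Derivation:
Token 1: literal('F'). Output: "F"
Token 2: literal('A'). Output: "FA"
Token 3: backref(off=2, len=5) (overlapping!). Copied 'FAFAF' from pos 0. Output: "FAFAFAF"
Token 4: backref(off=3, len=7) (overlapping!). Copied 'FAFFAFF' from pos 4. Output: "FAFAFAFFAFFAFF"
Token 5: backref(off=8, len=1). Buffer before: "FAFAFAFFAFFAFF" (len 14)
  byte 1: read out[6]='F', append. Buffer now: "FAFAFAFFAFFAFFF"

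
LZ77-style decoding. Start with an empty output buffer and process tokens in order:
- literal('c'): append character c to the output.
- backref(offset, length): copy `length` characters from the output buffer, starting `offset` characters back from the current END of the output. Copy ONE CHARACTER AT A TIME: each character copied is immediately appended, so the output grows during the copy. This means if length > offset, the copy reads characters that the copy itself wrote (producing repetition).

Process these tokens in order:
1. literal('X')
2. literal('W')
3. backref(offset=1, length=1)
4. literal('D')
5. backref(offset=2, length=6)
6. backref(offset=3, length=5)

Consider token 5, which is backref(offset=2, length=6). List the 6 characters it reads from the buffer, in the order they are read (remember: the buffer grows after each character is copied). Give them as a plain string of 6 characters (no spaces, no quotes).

Answer: WDWDWD

Derivation:
Token 1: literal('X'). Output: "X"
Token 2: literal('W'). Output: "XW"
Token 3: backref(off=1, len=1). Copied 'W' from pos 1. Output: "XWW"
Token 4: literal('D'). Output: "XWWD"
Token 5: backref(off=2, len=6). Buffer before: "XWWD" (len 4)
  byte 1: read out[2]='W', append. Buffer now: "XWWDW"
  byte 2: read out[3]='D', append. Buffer now: "XWWDWD"
  byte 3: read out[4]='W', append. Buffer now: "XWWDWDW"
  byte 4: read out[5]='D', append. Buffer now: "XWWDWDWD"
  byte 5: read out[6]='W', append. Buffer now: "XWWDWDWDW"
  byte 6: read out[7]='D', append. Buffer now: "XWWDWDWDWD"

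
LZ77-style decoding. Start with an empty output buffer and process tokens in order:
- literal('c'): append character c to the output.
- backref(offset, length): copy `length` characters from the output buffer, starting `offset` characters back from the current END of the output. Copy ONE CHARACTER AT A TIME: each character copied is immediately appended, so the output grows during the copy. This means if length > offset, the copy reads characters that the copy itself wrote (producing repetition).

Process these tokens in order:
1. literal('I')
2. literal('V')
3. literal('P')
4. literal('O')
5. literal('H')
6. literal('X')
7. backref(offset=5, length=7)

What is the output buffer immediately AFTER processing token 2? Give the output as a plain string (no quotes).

Token 1: literal('I'). Output: "I"
Token 2: literal('V'). Output: "IV"

Answer: IV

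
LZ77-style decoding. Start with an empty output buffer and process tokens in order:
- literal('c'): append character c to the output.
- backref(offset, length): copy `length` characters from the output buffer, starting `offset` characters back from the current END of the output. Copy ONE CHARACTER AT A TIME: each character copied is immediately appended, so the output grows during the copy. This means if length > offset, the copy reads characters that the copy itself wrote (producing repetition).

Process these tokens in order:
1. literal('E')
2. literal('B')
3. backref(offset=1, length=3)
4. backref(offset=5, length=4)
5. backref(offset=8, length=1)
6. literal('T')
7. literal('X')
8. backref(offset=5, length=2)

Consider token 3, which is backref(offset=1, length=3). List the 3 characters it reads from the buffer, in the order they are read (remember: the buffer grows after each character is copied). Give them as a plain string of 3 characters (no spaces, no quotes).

Token 1: literal('E'). Output: "E"
Token 2: literal('B'). Output: "EB"
Token 3: backref(off=1, len=3). Buffer before: "EB" (len 2)
  byte 1: read out[1]='B', append. Buffer now: "EBB"
  byte 2: read out[2]='B', append. Buffer now: "EBBB"
  byte 3: read out[3]='B', append. Buffer now: "EBBBB"

Answer: BBB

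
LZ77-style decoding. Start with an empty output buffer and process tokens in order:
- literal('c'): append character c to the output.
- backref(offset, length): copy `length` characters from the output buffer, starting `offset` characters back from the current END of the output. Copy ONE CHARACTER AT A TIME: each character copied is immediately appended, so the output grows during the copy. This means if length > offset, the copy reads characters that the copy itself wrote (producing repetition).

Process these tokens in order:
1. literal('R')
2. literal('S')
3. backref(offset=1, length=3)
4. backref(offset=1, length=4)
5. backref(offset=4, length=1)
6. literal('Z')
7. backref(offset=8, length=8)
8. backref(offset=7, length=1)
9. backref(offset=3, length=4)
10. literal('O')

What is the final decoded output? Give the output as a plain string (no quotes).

Token 1: literal('R'). Output: "R"
Token 2: literal('S'). Output: "RS"
Token 3: backref(off=1, len=3) (overlapping!). Copied 'SSS' from pos 1. Output: "RSSSS"
Token 4: backref(off=1, len=4) (overlapping!). Copied 'SSSS' from pos 4. Output: "RSSSSSSSS"
Token 5: backref(off=4, len=1). Copied 'S' from pos 5. Output: "RSSSSSSSSS"
Token 6: literal('Z'). Output: "RSSSSSSSSSZ"
Token 7: backref(off=8, len=8). Copied 'SSSSSSSZ' from pos 3. Output: "RSSSSSSSSSZSSSSSSSZ"
Token 8: backref(off=7, len=1). Copied 'S' from pos 12. Output: "RSSSSSSSSSZSSSSSSSZS"
Token 9: backref(off=3, len=4) (overlapping!). Copied 'SZSS' from pos 17. Output: "RSSSSSSSSSZSSSSSSSZSSZSS"
Token 10: literal('O'). Output: "RSSSSSSSSSZSSSSSSSZSSZSSO"

Answer: RSSSSSSSSSZSSSSSSSZSSZSSO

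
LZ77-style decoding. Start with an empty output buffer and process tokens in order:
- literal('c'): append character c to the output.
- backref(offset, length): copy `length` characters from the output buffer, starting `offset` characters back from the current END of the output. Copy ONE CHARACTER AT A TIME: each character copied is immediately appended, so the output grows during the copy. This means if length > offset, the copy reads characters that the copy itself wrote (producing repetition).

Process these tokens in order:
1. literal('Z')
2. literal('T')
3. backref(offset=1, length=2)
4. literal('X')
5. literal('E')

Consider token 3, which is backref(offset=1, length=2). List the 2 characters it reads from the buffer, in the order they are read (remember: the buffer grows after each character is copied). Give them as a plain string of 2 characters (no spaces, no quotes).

Token 1: literal('Z'). Output: "Z"
Token 2: literal('T'). Output: "ZT"
Token 3: backref(off=1, len=2). Buffer before: "ZT" (len 2)
  byte 1: read out[1]='T', append. Buffer now: "ZTT"
  byte 2: read out[2]='T', append. Buffer now: "ZTTT"

Answer: TT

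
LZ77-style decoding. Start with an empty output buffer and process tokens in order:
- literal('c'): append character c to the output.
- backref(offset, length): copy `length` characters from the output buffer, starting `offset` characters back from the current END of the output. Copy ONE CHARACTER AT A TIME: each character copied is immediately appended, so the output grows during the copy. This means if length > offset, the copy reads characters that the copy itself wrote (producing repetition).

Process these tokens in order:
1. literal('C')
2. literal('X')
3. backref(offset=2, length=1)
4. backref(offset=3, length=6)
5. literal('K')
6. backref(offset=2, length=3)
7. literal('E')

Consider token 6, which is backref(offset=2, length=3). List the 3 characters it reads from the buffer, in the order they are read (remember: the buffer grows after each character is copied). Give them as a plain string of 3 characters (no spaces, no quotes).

Answer: CKC

Derivation:
Token 1: literal('C'). Output: "C"
Token 2: literal('X'). Output: "CX"
Token 3: backref(off=2, len=1). Copied 'C' from pos 0. Output: "CXC"
Token 4: backref(off=3, len=6) (overlapping!). Copied 'CXCCXC' from pos 0. Output: "CXCCXCCXC"
Token 5: literal('K'). Output: "CXCCXCCXCK"
Token 6: backref(off=2, len=3). Buffer before: "CXCCXCCXCK" (len 10)
  byte 1: read out[8]='C', append. Buffer now: "CXCCXCCXCKC"
  byte 2: read out[9]='K', append. Buffer now: "CXCCXCCXCKCK"
  byte 3: read out[10]='C', append. Buffer now: "CXCCXCCXCKCKC"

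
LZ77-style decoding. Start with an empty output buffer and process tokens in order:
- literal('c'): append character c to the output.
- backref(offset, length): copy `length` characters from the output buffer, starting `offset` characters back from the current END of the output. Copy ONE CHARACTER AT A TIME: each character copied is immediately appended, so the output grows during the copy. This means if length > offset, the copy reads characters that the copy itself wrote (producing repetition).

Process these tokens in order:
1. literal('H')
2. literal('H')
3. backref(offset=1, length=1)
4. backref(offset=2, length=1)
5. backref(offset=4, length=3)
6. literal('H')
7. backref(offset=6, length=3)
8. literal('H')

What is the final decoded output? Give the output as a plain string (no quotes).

Token 1: literal('H'). Output: "H"
Token 2: literal('H'). Output: "HH"
Token 3: backref(off=1, len=1). Copied 'H' from pos 1. Output: "HHH"
Token 4: backref(off=2, len=1). Copied 'H' from pos 1. Output: "HHHH"
Token 5: backref(off=4, len=3). Copied 'HHH' from pos 0. Output: "HHHHHHH"
Token 6: literal('H'). Output: "HHHHHHHH"
Token 7: backref(off=6, len=3). Copied 'HHH' from pos 2. Output: "HHHHHHHHHHH"
Token 8: literal('H'). Output: "HHHHHHHHHHHH"

Answer: HHHHHHHHHHHH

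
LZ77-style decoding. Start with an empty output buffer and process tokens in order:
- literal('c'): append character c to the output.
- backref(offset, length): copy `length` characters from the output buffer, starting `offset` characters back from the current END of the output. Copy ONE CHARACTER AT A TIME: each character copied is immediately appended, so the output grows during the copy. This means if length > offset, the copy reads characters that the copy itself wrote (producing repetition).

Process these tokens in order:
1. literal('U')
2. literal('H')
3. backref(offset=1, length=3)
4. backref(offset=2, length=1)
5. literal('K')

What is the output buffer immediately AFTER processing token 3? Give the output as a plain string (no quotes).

Token 1: literal('U'). Output: "U"
Token 2: literal('H'). Output: "UH"
Token 3: backref(off=1, len=3) (overlapping!). Copied 'HHH' from pos 1. Output: "UHHHH"

Answer: UHHHH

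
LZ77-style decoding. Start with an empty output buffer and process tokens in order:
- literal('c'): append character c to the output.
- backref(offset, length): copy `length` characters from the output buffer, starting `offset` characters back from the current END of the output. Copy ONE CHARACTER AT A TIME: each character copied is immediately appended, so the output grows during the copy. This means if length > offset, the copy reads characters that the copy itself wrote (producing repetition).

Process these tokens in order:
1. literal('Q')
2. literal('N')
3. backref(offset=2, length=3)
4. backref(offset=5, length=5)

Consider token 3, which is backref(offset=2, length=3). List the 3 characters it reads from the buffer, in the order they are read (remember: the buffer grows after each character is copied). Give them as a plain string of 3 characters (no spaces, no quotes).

Token 1: literal('Q'). Output: "Q"
Token 2: literal('N'). Output: "QN"
Token 3: backref(off=2, len=3). Buffer before: "QN" (len 2)
  byte 1: read out[0]='Q', append. Buffer now: "QNQ"
  byte 2: read out[1]='N', append. Buffer now: "QNQN"
  byte 3: read out[2]='Q', append. Buffer now: "QNQNQ"

Answer: QNQ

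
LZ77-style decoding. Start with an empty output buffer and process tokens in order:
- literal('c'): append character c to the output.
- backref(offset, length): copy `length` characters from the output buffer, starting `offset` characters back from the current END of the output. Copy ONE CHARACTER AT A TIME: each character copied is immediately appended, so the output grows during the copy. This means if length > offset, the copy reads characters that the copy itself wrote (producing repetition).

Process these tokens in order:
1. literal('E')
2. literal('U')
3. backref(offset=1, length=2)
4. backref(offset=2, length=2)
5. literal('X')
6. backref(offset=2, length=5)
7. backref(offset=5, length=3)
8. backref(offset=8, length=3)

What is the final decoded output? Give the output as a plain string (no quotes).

Token 1: literal('E'). Output: "E"
Token 2: literal('U'). Output: "EU"
Token 3: backref(off=1, len=2) (overlapping!). Copied 'UU' from pos 1. Output: "EUUU"
Token 4: backref(off=2, len=2). Copied 'UU' from pos 2. Output: "EUUUUU"
Token 5: literal('X'). Output: "EUUUUUX"
Token 6: backref(off=2, len=5) (overlapping!). Copied 'UXUXU' from pos 5. Output: "EUUUUUXUXUXU"
Token 7: backref(off=5, len=3). Copied 'UXU' from pos 7. Output: "EUUUUUXUXUXUUXU"
Token 8: backref(off=8, len=3). Copied 'UXU' from pos 7. Output: "EUUUUUXUXUXUUXUUXU"

Answer: EUUUUUXUXUXUUXUUXU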